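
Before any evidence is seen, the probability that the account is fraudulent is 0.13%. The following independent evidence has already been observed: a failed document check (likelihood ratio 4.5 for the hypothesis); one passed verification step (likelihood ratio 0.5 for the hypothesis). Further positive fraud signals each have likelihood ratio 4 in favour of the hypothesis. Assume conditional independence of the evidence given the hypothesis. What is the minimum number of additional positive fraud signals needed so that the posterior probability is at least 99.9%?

Prior odds = 0.0013/0.9987 = 13/9987.
Combined Bayes factor of the evidence already in hand = 4.5 × 0.5 = 2.25.
Odds after that evidence = (13/9987) × 2.25 = 39/13316.
Target odds = 0.999/0.001 = 999.
Need 4ⁿ ≥ 999 ÷ (39/13316) = 4434228/13.
4⁹ = 262144 falls short of 4434228/13 but 4¹⁰ = 1048576 reaches it, so n = 10.

10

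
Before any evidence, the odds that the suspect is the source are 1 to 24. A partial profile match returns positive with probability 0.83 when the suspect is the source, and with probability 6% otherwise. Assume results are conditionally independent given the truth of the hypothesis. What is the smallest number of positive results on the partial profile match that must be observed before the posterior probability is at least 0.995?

Prior odds = 1/24.
Likelihood ratio of a positive result = 0.83/0.06 = 83/6.
Target posterior odds = 0.995/0.005 = 199.
Require (83/6)ⁿ ≥ 199 ÷ (1/24) = 4776.
(83/6)³ = 571787/216 falls short of 4776 but (83/6)⁴ = 47458321/1296 reaches it, so n = 4.

4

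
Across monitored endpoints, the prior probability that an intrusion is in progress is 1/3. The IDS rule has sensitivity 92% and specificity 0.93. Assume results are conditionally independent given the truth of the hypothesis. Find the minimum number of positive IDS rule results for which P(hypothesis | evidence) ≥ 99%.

3

Prior odds: (1/3) ÷ (2/3) = 0.5.
False-positive rate = 1 − 0.93 = 0.07; likelihood ratio of a positive = 0.92/0.07 = 92/7.
Target odds: 0.99 ÷ 0.01 = 99.
Require (92/7)ⁿ ≥ 99 ÷ 0.5 = 198.
(92/7)² = 8464/49 falls short of 198 but (92/7)³ = 778688/343 reaches it, so n = 3.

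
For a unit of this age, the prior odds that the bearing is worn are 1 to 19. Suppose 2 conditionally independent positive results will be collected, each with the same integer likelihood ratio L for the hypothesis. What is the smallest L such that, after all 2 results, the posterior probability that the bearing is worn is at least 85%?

Prior odds = 1/19.
Target odds = 0.85/0.15 = 17/3.
Need L² ≥ 17/3 ÷ (1/19) = 323/3.
10² = 100 < 323/3 ≤ 121 = 11², so L = 11.

11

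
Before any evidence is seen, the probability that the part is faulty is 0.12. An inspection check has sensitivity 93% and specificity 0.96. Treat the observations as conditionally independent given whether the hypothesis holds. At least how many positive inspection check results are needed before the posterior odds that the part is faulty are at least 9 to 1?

Prior odds: 0.12 ÷ 0.88 = 3/22.
False-positive rate = 1 − 0.96 = 0.04; likelihood ratio of a positive = 0.93/0.04 = 23.25.
Target odds = 9.
Require 23.25ⁿ ≥ 9 ÷ (3/22) = 66.
23.25¹ = 23.25 falls short of 66 but 23.25² = 540.5625 reaches it, so n = 2.

2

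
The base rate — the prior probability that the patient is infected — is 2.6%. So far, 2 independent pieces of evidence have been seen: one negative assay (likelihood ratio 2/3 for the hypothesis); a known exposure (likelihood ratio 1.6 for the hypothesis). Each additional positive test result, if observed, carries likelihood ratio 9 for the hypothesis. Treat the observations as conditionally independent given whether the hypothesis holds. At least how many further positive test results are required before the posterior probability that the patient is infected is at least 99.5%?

5

Prior odds = 0.026/0.974 = 13/487.
Combined Bayes factor of the evidence already in hand = (2/3) × 1.6 = 16/15.
Odds after that evidence = (13/487) × 16/15 = 208/7305.
Target odds = 0.995/0.005 = 199.
Need 9ⁿ ≥ 199 ÷ (208/7305) = 1453695/208.
9⁴ = 6561 falls short of 1453695/208 but 9⁵ = 59049 reaches it, so n = 5.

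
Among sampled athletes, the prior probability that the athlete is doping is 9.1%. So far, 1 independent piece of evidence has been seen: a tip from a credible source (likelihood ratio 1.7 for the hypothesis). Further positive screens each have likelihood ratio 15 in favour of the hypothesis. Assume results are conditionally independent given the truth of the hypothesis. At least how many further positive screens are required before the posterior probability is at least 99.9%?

Prior odds = 0.091/0.909 = 91/909.
Bayes factor of the evidence already in hand = 1.7.
Odds after that evidence = (91/909) × 1.7 = 1547/9090.
Target odds = 0.999/0.001 = 999.
Need 15ⁿ ≥ 999 ÷ (1547/9090) = 9080910/1547.
15³ = 3375 falls short of 9080910/1547 but 15⁴ = 50625 reaches it, so n = 4.

4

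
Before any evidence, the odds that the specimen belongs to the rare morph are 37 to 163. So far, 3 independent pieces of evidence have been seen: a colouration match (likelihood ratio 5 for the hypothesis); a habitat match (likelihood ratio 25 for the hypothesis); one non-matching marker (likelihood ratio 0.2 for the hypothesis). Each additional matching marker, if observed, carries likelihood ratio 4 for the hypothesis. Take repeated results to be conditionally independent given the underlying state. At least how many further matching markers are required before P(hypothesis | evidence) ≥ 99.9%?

4

Prior odds = 37/163.
Combined Bayes factor of the evidence already in hand = 5 × 25 × 0.2 = 25.
Odds after that evidence = (37/163) × 25 = 925/163.
Target odds = 0.999/0.001 = 999.
Need 4ⁿ ≥ 999 ÷ (925/163) = 176.04.
4³ = 64 falls short of 176.04 but 4⁴ = 256 reaches it, so n = 4.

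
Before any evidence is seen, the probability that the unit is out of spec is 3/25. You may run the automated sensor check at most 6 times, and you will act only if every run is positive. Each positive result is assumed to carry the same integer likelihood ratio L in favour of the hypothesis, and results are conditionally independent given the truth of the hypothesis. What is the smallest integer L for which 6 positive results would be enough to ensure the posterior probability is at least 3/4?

2

Prior odds = 0.12/0.88 = 3/22.
Target odds = 0.75/0.25 = 3.
Need L⁶ ≥ 3 ÷ (3/22) = 22.
1⁶ = 1 < 22 ≤ 64 = 2⁶, so L = 2.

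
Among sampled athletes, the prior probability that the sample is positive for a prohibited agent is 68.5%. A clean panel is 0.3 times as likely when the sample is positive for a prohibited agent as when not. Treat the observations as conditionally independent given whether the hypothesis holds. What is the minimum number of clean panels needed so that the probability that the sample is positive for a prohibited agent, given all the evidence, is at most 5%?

4

Prior odds = 0.685/0.315 = 137/63.
Likelihood ratio per clean panel = 0.3.
Target posterior odds = 0.05/0.95 = 1/19.
Need (137/63) × 0.3ⁿ ≤ 1/19, i.e. 0.3ⁿ ≤ 63/2603.
0.3³ = 0.027 is still above 63/2603 but 0.3⁴ = 0.0081 is at or below it, so n = 4.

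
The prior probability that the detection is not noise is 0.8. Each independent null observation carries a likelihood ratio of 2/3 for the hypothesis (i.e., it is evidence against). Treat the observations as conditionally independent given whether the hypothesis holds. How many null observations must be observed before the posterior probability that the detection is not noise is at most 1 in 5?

7

Prior odds = 0.8/0.2 = 4.
Likelihood ratio per null observation = 2/3.
Target odds: 0.2 ÷ 0.8 = 0.25.
Require (2/3)ⁿ ≤ 0.25 ÷ 4 = 0.0625.
(2/3)⁶ = 64/729 is still above 0.0625 but (2/3)⁷ = 128/2187 is at or below it, so n = 7.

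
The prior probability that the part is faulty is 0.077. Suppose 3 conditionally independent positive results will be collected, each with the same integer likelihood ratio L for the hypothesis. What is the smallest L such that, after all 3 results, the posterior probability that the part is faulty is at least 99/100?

11

Prior odds = 0.077/0.923 = 77/923.
Target odds = 0.99/0.01 = 99.
Need L³ ≥ 99 ÷ (77/923) = 8307/7.
10³ = 1000 < 8307/7 ≤ 1331 = 11³, so L = 11.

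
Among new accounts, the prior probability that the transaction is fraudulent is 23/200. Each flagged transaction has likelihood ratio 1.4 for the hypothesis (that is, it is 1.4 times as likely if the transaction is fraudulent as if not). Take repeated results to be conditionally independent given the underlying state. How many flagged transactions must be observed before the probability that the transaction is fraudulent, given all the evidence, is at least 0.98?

18

Prior odds: 0.115 ÷ 0.885 = 23/177.
Likelihood ratio per flagged transaction = 1.4.
Target odds: 0.98 ÷ 0.02 = 49.
Need (23/177) × 1.4ⁿ ≥ 49, i.e. 1.4ⁿ ≥ 8673/23.
1.4¹⁷ ≈304.913 falls short of 8673/23 but 1.4¹⁸ ≈426.879 reaches it, so n = 18.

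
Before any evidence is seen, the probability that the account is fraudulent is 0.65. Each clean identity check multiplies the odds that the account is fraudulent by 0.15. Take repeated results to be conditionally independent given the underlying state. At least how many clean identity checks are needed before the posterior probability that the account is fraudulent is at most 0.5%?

Prior odds: 0.65 ÷ 0.35 = 13/7.
Likelihood ratio per clean identity check = 0.15.
Target posterior odds = 0.005/0.995 = 1/199.
Require 0.15ⁿ ≤ 1/199 ÷ (13/7) = 7/2587.
0.15³ = 0.003375 is still above 7/2587 but 0.15⁴ = 81/160000 is at or below it, so n = 4.

4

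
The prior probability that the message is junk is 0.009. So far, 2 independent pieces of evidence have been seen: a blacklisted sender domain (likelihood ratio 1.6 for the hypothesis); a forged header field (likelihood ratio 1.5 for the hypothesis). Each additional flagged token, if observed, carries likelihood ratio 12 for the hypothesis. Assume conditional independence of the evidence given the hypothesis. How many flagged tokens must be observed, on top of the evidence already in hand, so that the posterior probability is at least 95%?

3

Prior odds = 0.009/0.991 = 9/991.
Combined Bayes factor of the evidence already in hand = 1.6 × 1.5 = 2.4.
Odds after that evidence = (9/991) × 2.4 = 108/4955.
Target odds = 0.95/0.05 = 19.
Need 12ⁿ ≥ 19 ÷ (108/4955) = 94145/108.
12² = 144 falls short of 94145/108 but 12³ = 1728 reaches it, so n = 3.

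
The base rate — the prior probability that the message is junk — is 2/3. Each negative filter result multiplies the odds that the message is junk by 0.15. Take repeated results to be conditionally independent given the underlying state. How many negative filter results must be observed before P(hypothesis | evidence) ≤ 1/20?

Prior odds = (2/3)/(1/3) = 2.
Likelihood ratio per negative filter result = 0.15.
Target odds: 0.05 ÷ 0.95 = 1/19.
Require 0.15ⁿ ≤ 1/19 ÷ 2 = 1/38.
0.15¹ = 0.15 is still above 1/38 but 0.15² = 0.0225 is at or below it, so n = 2.

2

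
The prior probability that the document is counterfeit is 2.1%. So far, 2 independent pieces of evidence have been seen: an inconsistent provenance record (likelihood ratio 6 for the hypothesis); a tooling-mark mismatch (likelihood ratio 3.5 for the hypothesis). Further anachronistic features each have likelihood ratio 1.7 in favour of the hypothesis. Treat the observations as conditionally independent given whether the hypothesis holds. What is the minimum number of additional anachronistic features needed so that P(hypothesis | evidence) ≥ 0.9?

Prior odds = 0.021/0.979 = 21/979.
Combined Bayes factor of the evidence already in hand = 6 × 3.5 = 21.
Odds after that evidence = (21/979) × 21 = 441/979.
Target odds = 0.9/0.1 = 9.
Need 1.7ⁿ ≥ 9 ÷ (441/979) = 979/49.
1.7⁵ = 1419857/100000 falls short of 979/49 but 1.7⁶ = 24137569/1000000 reaches it, so n = 6.

6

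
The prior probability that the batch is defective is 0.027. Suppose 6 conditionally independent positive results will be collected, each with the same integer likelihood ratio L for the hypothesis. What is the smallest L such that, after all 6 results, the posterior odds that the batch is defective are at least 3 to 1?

3

Prior odds = 0.027/0.973 = 27/973.
Target odds = 3.
Need L⁶ ≥ 3 ÷ (27/973) = 973/9.
2⁶ = 64 < 973/9 ≤ 729 = 3⁶, so L = 3.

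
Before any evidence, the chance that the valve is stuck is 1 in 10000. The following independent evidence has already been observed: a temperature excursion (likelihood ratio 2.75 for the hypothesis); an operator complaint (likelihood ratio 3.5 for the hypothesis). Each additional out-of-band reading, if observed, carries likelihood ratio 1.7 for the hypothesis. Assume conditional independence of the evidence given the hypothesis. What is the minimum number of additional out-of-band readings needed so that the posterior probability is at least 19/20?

19

Prior odds = 0.0001/0.9999 = 1/9999.
Combined Bayes factor of the evidence already in hand = 2.75 × 3.5 = 9.625.
Odds after that evidence = (1/9999) × 9.625 = 7/7272.
Target odds = 0.95/0.05 = 19.
Need 1.7ⁿ ≥ 19 ÷ (7/7272) = 138168/7.
1.7¹⁸ ≈14063.1 falls short of 138168/7 but 1.7¹⁹ ≈23907.2 reaches it, so n = 19.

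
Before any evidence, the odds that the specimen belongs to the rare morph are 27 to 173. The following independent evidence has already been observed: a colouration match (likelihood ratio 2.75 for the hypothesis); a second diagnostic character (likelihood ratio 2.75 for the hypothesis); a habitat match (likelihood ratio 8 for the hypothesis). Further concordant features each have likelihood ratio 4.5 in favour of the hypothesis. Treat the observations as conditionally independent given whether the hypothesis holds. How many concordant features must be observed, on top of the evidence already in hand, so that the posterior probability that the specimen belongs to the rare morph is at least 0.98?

2

Prior odds = 27/173.
Combined Bayes factor of the evidence already in hand = 2.75 × 2.75 × 8 = 60.5.
Odds after that evidence = (27/173) × 60.5 = 3267/346.
Target odds = 0.98/0.02 = 49.
Need 4.5ⁿ ≥ 49 ÷ (3267/346) = 16954/3267.
4.5¹ = 4.5 falls short of 16954/3267 but 4.5² = 20.25 reaches it, so n = 2.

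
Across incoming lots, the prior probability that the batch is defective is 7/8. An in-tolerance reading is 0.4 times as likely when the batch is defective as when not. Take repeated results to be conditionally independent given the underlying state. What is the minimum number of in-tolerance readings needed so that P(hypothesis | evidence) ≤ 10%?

Prior odds: 0.875 ÷ 0.125 = 7.
Likelihood ratio per in-tolerance reading = 0.4.
Target odds: 0.1 ÷ 0.9 = 1/9.
Require 0.4ⁿ ≤ 1/9 ÷ 7 = 1/63.
0.4⁴ = 0.0256 is still above 1/63 but 0.4⁵ = 0.01024 is at or below it, so n = 5.

5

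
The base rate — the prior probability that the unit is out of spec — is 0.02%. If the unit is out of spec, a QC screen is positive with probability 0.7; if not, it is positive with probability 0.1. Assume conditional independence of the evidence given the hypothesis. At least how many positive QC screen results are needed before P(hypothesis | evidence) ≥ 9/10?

Prior odds: 0.0002 ÷ 0.9998 = 1/4999.
Likelihood ratio of a positive = 0.7/0.1 = 7.
Target posterior odds = 0.9/0.1 = 9.
Need (1/4999) × 7ⁿ ≥ 9, i.e. 7ⁿ ≥ 44991.
7⁵ = 16807 falls short of 44991 but 7⁶ = 117649 reaches it, so n = 6.

6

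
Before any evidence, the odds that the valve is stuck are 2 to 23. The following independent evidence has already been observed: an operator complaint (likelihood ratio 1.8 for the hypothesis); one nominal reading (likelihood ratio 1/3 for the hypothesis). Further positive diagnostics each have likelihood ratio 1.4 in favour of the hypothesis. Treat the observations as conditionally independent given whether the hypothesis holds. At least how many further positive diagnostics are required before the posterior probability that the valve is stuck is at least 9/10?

16

Prior odds = 2/23.
Combined Bayes factor of the evidence already in hand = 1.8 × (1/3) = 0.6.
Odds after that evidence = (2/23) × 0.6 = 6/115.
Target odds = 0.9/0.1 = 9.
Need 1.4ⁿ ≥ 9 ÷ (6/115) = 172.5.
1.4¹⁵ ≈155.568 falls short of 172.5 but 1.4¹⁶ ≈217.795 reaches it, so n = 16.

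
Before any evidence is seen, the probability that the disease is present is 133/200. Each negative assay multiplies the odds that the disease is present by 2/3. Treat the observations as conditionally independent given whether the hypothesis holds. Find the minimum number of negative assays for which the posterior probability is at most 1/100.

Prior odds = 0.665/0.335 = 133/67.
Likelihood ratio per negative assay = 2/3.
Target odds: 0.01 ÷ 0.99 = 1/99.
Require (2/3)ⁿ ≤ 1/99 ÷ (133/67) = 67/13167.
(2/3)¹³ = 8192/1594323 is still above 67/13167 but (2/3)¹⁴ = 16384/4782969 is at or below it, so n = 14.

14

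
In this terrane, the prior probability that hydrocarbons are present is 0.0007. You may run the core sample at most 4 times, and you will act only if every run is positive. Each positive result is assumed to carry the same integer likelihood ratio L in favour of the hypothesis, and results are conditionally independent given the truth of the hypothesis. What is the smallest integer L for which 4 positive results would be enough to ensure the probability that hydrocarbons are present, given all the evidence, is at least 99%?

Prior odds = 0.0007/0.9993 = 7/9993.
Target odds = 0.99/0.01 = 99.
Need L⁴ ≥ 99 ÷ (7/9993) = 989307/7.
19⁴ = 130321 < 989307/7 ≤ 160000 = 20⁴, so L = 20.

20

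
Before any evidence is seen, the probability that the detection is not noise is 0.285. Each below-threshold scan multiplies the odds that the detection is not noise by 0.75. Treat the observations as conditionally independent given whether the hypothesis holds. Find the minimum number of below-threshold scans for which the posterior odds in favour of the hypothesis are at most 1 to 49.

11

Prior odds = 0.285/0.715 = 57/143.
Likelihood ratio per below-threshold scan = 0.75.
Target odds = 1/49.
Need (57/143) × 0.75ⁿ ≤ 1/49, i.e. 0.75ⁿ ≤ 143/2793.
0.75¹⁰ = 59049/1048576 is still above 143/2793 but 0.75¹¹ = 177147/4194304 is at or below it, so n = 11.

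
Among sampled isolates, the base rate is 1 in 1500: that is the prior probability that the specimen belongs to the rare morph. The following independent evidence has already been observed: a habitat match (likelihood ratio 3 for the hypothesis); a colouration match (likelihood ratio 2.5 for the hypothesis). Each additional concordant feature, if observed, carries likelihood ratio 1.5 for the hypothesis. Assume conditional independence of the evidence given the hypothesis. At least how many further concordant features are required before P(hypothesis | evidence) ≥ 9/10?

19

Prior odds = (1/1500)/(1499/1500) = 1/1499.
Combined Bayes factor of the evidence already in hand = 3 × 2.5 = 7.5.
Odds after that evidence = (1/1499) × 7.5 = 15/2998.
Target odds = 0.9/0.1 = 9.
Need 1.5ⁿ ≥ 9 ÷ (15/2998) = 1798.8.
1.5¹⁸ = 387420489/262144 falls short of 1798.8 but 1.5¹⁹ ≈2216.84 reaches it, so n = 19.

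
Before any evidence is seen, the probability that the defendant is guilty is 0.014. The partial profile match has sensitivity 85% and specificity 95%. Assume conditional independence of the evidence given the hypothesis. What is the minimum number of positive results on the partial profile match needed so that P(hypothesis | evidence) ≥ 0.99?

4

Prior odds = 0.014/0.986 = 7/493.
False-positive rate = 1 − 0.95 = 0.05; likelihood ratio of a positive = 0.85/0.05 = 17.
Target odds: 0.99 ÷ 0.01 = 99.
Require 17ⁿ ≥ 99 ÷ (7/493) = 48807/7.
17³ = 4913 falls short of 48807/7 but 17⁴ = 83521 reaches it, so n = 4.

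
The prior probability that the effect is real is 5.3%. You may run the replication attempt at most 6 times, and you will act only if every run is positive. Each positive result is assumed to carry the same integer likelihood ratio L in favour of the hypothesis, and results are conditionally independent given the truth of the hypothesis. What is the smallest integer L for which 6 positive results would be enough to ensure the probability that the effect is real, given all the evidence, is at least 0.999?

6

Prior odds = 0.053/0.947 = 53/947.
Target odds = 0.999/0.001 = 999.
Need L⁶ ≥ 999 ÷ (53/947) = 946053/53.
5⁶ = 15625 < 946053/53 ≤ 46656 = 6⁶, so L = 6.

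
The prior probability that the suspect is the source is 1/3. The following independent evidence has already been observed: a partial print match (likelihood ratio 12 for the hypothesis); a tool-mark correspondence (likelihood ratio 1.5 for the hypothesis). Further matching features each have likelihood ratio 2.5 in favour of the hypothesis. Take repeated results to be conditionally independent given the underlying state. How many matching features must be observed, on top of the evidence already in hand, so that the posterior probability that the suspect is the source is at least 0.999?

Prior odds = (1/3)/(2/3) = 0.5.
Combined Bayes factor of the evidence already in hand = 12 × 1.5 = 18.
Odds after that evidence = 0.5 × 18 = 9.
Target odds = 0.999/0.001 = 999.
Need 2.5ⁿ ≥ 999 ÷ 9 = 111.
2.5⁵ = 97.65625 falls short of 111 but 2.5⁶ = 244.140625 reaches it, so n = 6.

6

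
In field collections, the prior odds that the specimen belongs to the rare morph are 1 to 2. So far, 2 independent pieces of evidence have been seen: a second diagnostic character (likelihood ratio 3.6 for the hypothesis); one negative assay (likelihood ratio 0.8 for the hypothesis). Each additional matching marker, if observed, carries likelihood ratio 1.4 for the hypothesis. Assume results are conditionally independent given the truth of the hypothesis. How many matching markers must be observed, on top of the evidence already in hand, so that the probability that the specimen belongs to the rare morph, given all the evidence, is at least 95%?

Prior odds = 0.5.
Combined Bayes factor of the evidence already in hand = 3.6 × 0.8 = 2.88.
Odds after that evidence = 0.5 × 2.88 = 1.44.
Target odds = 0.95/0.05 = 19.
Need 1.4ⁿ ≥ 19 ÷ 1.44 = 475/36.
1.4⁷ = 823543/78125 falls short of 475/36 but 1.4⁸ = 5764801/390625 reaches it, so n = 8.

8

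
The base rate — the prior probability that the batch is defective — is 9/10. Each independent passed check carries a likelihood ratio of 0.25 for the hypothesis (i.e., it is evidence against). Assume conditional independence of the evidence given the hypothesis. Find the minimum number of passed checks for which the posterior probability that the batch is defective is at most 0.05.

Prior odds: 0.9 ÷ 0.1 = 9.
Likelihood ratio per passed check = 0.25.
Target odds: 0.05 ÷ 0.95 = 1/19.
Require 0.25ⁿ ≤ 1/19 ÷ 9 = 1/171.
0.25³ = 0.015625 is still above 1/171 but 0.25⁴ = 0.00390625 is at or below it, so n = 4.

4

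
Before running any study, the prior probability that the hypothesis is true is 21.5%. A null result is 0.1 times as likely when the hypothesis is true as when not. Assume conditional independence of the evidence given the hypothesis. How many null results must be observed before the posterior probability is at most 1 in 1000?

3

Prior odds = 0.215/0.785 = 43/157.
Likelihood ratio per null result = 0.1.
Target odds: 0.001 ÷ 0.999 = 1/999.
Need (43/157) × 0.1ⁿ ≤ 1/999, i.e. 0.1ⁿ ≤ 157/42957.
0.1² = 0.01 is still above 157/42957 but 0.1³ = 0.001 is at or below it, so n = 3.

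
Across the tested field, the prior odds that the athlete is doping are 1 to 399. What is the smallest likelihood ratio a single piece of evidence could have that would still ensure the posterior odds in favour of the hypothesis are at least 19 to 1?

7581

Prior odds = 1/399.
Target odds = 19.
Required Bayes factor = 19 ÷ (1/399) = 7581.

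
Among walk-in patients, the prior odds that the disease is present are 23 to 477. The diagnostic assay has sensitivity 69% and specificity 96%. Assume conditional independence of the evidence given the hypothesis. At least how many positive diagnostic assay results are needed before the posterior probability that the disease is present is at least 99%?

3

Prior odds = 23/477.
False-positive rate = 1 − 0.96 = 0.04; likelihood ratio of a positive = 0.69/0.04 = 17.25.
Target odds: 0.99 ÷ 0.01 = 99.
Need (23/477) × 17.25ⁿ ≥ 99, i.e. 17.25ⁿ ≥ 47223/23.
17.25² = 297.5625 falls short of 47223/23 but 17.25³ = 5132.953125 reaches it, so n = 3.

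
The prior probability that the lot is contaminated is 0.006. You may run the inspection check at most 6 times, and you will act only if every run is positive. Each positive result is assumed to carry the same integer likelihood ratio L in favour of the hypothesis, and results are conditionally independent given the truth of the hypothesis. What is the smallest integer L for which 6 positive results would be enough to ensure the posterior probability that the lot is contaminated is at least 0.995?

Prior odds = 0.006/0.994 = 3/497.
Target odds = 0.995/0.005 = 199.
Need L⁶ ≥ 199 ÷ (3/497) = 98903/3.
5⁶ = 15625 < 98903/3 ≤ 46656 = 6⁶, so L = 6.

6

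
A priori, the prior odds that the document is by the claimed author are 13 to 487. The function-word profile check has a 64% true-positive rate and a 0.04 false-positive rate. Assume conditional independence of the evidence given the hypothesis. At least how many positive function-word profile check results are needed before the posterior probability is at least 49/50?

3

Prior odds = 13/487.
Likelihood ratio of a positive result = 0.64/0.04 = 16.
Target posterior odds = 0.98/0.02 = 49.
Need (13/487) × 16ⁿ ≥ 49, i.e. 16ⁿ ≥ 23863/13.
16² = 256 falls short of 23863/13 but 16³ = 4096 reaches it, so n = 3.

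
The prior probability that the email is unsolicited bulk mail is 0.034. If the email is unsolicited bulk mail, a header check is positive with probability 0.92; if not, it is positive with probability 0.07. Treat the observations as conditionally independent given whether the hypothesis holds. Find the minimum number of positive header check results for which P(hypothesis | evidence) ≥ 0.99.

4

Prior odds = 0.034/0.966 = 17/483.
Likelihood ratio of a positive = 0.92/0.07 = 92/7.
Target posterior odds = 0.99/0.01 = 99.
Require (92/7)ⁿ ≥ 99 ÷ (17/483) = 47817/17.
(92/7)³ = 778688/343 falls short of 47817/17 but (92/7)⁴ = 71639296/2401 reaches it, so n = 4.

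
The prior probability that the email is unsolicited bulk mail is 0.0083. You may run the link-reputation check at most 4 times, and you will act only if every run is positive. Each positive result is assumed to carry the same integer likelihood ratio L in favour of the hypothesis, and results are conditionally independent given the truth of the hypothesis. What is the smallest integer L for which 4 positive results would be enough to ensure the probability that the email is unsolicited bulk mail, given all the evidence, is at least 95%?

7

Prior odds = 0.0083/0.9917 = 83/9917.
Target odds = 0.95/0.05 = 19.
Need L⁴ ≥ 19 ÷ (83/9917) = 188423/83.
6⁴ = 1296 < 188423/83 ≤ 2401 = 7⁴, so L = 7.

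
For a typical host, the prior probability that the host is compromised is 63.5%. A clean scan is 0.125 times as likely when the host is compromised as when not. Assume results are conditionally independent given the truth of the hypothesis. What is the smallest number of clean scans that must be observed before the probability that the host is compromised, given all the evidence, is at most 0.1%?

4

Prior odds: 0.635 ÷ 0.365 = 127/73.
Likelihood ratio per clean scan = 0.125.
Target odds: 0.001 ÷ 0.999 = 1/999.
Require 0.125ⁿ ≤ 1/999 ÷ (127/73) = 73/126873.
0.125³ = 0.001953125 is still above 73/126873 but 0.125⁴ = 1/4096 is at or below it, so n = 4.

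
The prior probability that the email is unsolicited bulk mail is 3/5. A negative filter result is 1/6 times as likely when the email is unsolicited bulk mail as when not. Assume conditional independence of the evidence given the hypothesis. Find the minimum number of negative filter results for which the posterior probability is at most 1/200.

4

Prior odds: 0.6 ÷ 0.4 = 1.5.
Likelihood ratio per negative filter result = 1/6.
Target posterior odds = 0.005/0.995 = 1/199.
Need 1.5 × (1/6)ⁿ ≤ 1/199, i.e. (1/6)ⁿ ≤ 2/597.
(1/6)³ = 1/216 is still above 2/597 but (1/6)⁴ = 1/1296 is at or below it, so n = 4.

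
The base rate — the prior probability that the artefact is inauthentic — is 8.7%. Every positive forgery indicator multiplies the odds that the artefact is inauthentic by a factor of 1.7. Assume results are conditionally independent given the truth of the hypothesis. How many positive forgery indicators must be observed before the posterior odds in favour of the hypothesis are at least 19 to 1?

Prior odds: 0.087 ÷ 0.913 = 87/913.
Likelihood ratio per positive forgery indicator = 1.7.
Target odds = 19.
Need (87/913) × 1.7ⁿ ≥ 19, i.e. 1.7ⁿ ≥ 17347/87.
1.7⁹ ≈118.588 falls short of 17347/87 but 1.7¹⁰ ≈201.599 reaches it, so n = 10.

10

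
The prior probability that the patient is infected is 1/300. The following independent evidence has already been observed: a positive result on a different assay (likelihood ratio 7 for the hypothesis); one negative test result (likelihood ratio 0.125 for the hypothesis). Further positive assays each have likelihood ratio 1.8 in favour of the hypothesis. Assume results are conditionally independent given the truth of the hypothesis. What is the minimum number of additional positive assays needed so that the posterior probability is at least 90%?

14

Prior odds = (1/300)/(299/300) = 1/299.
Combined Bayes factor of the evidence already in hand = 7 × 0.125 = 0.875.
Odds after that evidence = (1/299) × 0.875 = 7/2392.
Target odds = 0.9/0.1 = 9.
Need 1.8ⁿ ≥ 9 ÷ (7/2392) = 21528/7.
1.8¹³ ≈2082.3 falls short of 21528/7 but 1.8¹⁴ ≈3748.13 reaches it, so n = 14.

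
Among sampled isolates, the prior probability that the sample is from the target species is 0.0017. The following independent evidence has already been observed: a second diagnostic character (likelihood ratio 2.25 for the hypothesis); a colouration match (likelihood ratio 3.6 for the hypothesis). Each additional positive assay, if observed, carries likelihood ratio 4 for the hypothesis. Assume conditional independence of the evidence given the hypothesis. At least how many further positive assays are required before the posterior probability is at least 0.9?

Prior odds = 0.0017/0.9983 = 17/9983.
Combined Bayes factor of the evidence already in hand = 2.25 × 3.6 = 8.1.
Odds after that evidence = (17/9983) × 8.1 = 1377/99830.
Target odds = 0.9/0.1 = 9.
Need 4ⁿ ≥ 9 ÷ (1377/99830) = 99830/153.
4⁴ = 256 falls short of 99830/153 but 4⁵ = 1024 reaches it, so n = 5.

5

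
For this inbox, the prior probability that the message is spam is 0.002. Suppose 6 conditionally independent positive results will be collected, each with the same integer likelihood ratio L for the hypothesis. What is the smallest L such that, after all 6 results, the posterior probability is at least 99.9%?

Prior odds = 0.002/0.998 = 1/499.
Target odds = 0.999/0.001 = 999.
Need L⁶ ≥ 999 ÷ (1/499) = 498501.
8⁶ = 262144 < 498501 ≤ 531441 = 9⁶, so L = 9.

9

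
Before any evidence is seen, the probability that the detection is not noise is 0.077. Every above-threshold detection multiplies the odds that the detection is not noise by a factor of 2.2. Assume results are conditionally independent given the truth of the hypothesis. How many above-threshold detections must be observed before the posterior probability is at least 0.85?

6

Prior odds = 0.077/0.923 = 77/923.
Likelihood ratio per above-threshold detection = 2.2.
Target posterior odds = 0.85/0.15 = 17/3.
Require 2.2ⁿ ≥ 17/3 ÷ (77/923) = 15691/231.
2.2⁵ = 51.53632 falls short of 15691/231 but 2.2⁶ = 1771561/15625 reaches it, so n = 6.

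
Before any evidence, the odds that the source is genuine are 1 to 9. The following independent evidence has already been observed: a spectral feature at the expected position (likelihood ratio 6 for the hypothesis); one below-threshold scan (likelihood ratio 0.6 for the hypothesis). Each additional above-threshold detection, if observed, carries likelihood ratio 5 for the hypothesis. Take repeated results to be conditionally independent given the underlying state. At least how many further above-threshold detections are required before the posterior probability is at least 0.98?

3

Prior odds = 1/9.
Combined Bayes factor of the evidence already in hand = 6 × 0.6 = 3.6.
Odds after that evidence = (1/9) × 3.6 = 0.4.
Target odds = 0.98/0.02 = 49.
Need 5ⁿ ≥ 49 ÷ 0.4 = 122.5.
5² = 25 falls short of 122.5 but 5³ = 125 reaches it, so n = 3.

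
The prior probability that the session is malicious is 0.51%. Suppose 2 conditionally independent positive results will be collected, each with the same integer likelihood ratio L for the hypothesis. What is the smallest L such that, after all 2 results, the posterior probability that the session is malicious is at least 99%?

139

Prior odds = 0.0051/0.9949 = 51/9949.
Target odds = 0.99/0.01 = 99.
Need L² ≥ 99 ÷ (51/9949) = 328317/17.
138² = 19044 < 328317/17 ≤ 19321 = 139², so L = 139.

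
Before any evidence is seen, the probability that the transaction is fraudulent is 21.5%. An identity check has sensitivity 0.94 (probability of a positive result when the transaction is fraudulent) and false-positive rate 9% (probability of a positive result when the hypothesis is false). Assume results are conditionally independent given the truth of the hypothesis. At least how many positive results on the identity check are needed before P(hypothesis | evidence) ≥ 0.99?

3

Prior odds: 0.215 ÷ 0.785 = 43/157.
Likelihood ratio of a positive result = 0.94/0.09 = 94/9.
Target odds: 0.99 ÷ 0.01 = 99.
Need (43/157) × (94/9)ⁿ ≥ 99, i.e. (94/9)ⁿ ≥ 15543/43.
(94/9)² = 8836/81 falls short of 15543/43 but (94/9)³ = 830584/729 reaches it, so n = 3.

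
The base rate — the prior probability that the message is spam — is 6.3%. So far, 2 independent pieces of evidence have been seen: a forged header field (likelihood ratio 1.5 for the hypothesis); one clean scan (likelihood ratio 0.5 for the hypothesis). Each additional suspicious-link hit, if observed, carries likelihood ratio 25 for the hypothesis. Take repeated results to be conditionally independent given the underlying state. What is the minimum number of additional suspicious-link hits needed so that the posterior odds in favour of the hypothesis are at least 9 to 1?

2

Prior odds = 0.063/0.937 = 63/937.
Combined Bayes factor of the evidence already in hand = 1.5 × 0.5 = 0.75.
Odds after that evidence = (63/937) × 0.75 = 189/3748.
Target odds = 9.
Need 25ⁿ ≥ 9 ÷ (189/3748) = 3748/21.
25¹ = 25 falls short of 3748/21 but 25² = 625 reaches it, so n = 2.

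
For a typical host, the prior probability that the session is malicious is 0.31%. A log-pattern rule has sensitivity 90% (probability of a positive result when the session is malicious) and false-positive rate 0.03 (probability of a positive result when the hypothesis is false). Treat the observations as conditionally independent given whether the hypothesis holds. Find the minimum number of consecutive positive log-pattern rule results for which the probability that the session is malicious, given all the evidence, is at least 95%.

Prior odds = 0.0031/0.9969 = 31/9969.
Likelihood ratio of a positive result = 0.9/0.03 = 30.
Target posterior odds = 0.95/0.05 = 19.
Require 30ⁿ ≥ 19 ÷ (31/9969) = 189411/31.
30² = 900 falls short of 189411/31 but 30³ = 27000 reaches it, so n = 3.

3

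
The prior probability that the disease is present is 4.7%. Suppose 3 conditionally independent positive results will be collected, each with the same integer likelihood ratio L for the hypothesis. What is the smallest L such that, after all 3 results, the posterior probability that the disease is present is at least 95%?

Prior odds = 0.047/0.953 = 47/953.
Target odds = 0.95/0.05 = 19.
Need L³ ≥ 19 ÷ (47/953) = 18107/47.
7³ = 343 < 18107/47 ≤ 512 = 8³, so L = 8.

8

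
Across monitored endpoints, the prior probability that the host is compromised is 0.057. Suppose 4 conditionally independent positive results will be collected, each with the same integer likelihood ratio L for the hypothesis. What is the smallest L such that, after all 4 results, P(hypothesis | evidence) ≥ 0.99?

Prior odds = 0.057/0.943 = 57/943.
Target odds = 0.99/0.01 = 99.
Need L⁴ ≥ 99 ÷ (57/943) = 31119/19.
6⁴ = 1296 < 31119/19 ≤ 2401 = 7⁴, so L = 7.

7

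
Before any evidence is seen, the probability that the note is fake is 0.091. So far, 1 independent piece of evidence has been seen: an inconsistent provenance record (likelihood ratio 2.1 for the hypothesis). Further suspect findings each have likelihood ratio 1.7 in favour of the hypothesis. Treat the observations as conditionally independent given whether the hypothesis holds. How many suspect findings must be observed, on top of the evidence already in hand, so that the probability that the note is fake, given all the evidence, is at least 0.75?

Prior odds = 0.091/0.909 = 91/909.
Bayes factor of the evidence already in hand = 2.1.
Odds after that evidence = (91/909) × 2.1 = 637/3030.
Target odds = 0.75/0.25 = 3.
Need 1.7ⁿ ≥ 3 ÷ (637/3030) = 9090/637.
1.7⁵ = 1419857/100000 falls short of 9090/637 but 1.7⁶ = 24137569/1000000 reaches it, so n = 6.

6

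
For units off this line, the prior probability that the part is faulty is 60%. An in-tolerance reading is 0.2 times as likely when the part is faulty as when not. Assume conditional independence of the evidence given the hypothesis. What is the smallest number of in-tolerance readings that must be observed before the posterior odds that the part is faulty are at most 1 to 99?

4

Prior odds: 0.6 ÷ 0.4 = 1.5.
Likelihood ratio per in-tolerance reading = 0.2.
Target odds = 1/99.
Require 0.2ⁿ ≤ 1/99 ÷ 1.5 = 2/297.
0.2³ = 0.008 is still above 2/297 but 0.2⁴ = 0.0016 is at or below it, so n = 4.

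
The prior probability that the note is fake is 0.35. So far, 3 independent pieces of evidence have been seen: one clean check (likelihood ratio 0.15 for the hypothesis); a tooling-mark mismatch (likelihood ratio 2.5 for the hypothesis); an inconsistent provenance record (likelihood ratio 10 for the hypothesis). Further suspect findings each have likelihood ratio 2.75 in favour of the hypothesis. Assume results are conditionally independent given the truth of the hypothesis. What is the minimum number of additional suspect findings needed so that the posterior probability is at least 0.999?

Prior odds = 0.35/0.65 = 7/13.
Combined Bayes factor of the evidence already in hand = 0.15 × 2.5 × 10 = 3.75.
Odds after that evidence = (7/13) × 3.75 = 105/52.
Target odds = 0.999/0.001 = 999.
Need 2.75ⁿ ≥ 999 ÷ (105/52) = 17316/35.
2.75⁶ = 1771561/4096 falls short of 17316/35 but 2.75⁷ = 19487171/16384 reaches it, so n = 7.

7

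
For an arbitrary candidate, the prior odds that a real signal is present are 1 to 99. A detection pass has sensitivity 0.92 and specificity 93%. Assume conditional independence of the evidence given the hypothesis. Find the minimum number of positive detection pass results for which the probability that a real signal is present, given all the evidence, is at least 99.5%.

4

Prior odds = 1/99.
False-positive rate = 1 − 0.93 = 0.07; likelihood ratio of a positive = 0.92/0.07 = 92/7.
Target odds: 0.995 ÷ 0.005 = 199.
Need (1/99) × (92/7)ⁿ ≥ 199, i.e. (92/7)ⁿ ≥ 19701.
(92/7)³ = 778688/343 falls short of 19701 but (92/7)⁴ = 71639296/2401 reaches it, so n = 4.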